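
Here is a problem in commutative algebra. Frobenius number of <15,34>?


gcd(15,34)=1 => F=ab-a-b=15*34-15-34=510-49=461


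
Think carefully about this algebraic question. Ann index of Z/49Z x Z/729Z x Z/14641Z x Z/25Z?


Exponent = lcm of the cyclic orders; pairwise coprime => product.
7^2*3^6*11^4*5^2=49*729*14641*25=13074779025


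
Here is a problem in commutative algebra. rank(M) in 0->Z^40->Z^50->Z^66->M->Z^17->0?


Alt sum=0:
(-1)^0*40 + (-1)^1*50 + (-1)^2*66 + (-1)^3*? + (-1)^4*17=0
rank(M)=73


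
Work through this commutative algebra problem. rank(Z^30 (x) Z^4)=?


rank(M(x)N) = rank(M)*rank(N)
30*4 = 120


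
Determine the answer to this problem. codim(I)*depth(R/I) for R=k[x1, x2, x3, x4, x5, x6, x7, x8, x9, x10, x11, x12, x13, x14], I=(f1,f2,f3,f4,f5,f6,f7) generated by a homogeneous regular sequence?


codim=7, depth=dim(R/I)=14-7=7
Product=7*7=49


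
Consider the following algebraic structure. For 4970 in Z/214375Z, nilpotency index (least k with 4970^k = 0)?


4970^k mod 214375:
k=1: 4970
k=2: 47775
k=3: 128625
k=4: 0
First zero at k = 4


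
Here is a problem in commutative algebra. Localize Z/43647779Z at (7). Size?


7-primary part: 43647779=7^7*53
Size=7^7=823543


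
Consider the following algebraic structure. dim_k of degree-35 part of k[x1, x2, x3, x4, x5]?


C(d+n-1,n-1)=C(39,4)=82251


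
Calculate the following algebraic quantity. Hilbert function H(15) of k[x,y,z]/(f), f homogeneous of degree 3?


C(17,2)-C(14,2)=136-91=45


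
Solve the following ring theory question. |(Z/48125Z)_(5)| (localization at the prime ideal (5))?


5-primary part: 48125=5^4*77
Size=5^4=625


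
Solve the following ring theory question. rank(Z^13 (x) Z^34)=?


rank(M(x)N) = rank(M)*rank(N)
13*34 = 442


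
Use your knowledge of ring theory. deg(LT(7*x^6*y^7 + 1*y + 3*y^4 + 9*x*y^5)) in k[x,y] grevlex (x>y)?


LT: 7*x^6*y^7
deg_x=6, deg_y=7
Total=6+7=13


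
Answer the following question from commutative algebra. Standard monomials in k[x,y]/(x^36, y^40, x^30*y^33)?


k[x,y]/I, I = (x^36, y^40, x^30*y^33)
Rect: 36x40=1440. Corner: (36-30)x(40-33)=42.
dim = 1440-42 = 1398


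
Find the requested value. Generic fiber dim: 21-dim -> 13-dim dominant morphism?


dim(fiber)=dim(X)-dim(Y)=21-13=8


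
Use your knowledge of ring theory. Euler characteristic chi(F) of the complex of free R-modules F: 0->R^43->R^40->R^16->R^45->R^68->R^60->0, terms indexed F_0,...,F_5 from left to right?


chi = sum (-1)^i * rank:
(-1)^0*43=43
(-1)^1*40=-40
(-1)^2*16=16
(-1)^3*45=-45
(-1)^4*68=68
(-1)^5*60=-60
chi=-18


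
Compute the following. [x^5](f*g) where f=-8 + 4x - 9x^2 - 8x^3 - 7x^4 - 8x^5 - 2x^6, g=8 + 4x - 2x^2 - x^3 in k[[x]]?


[x^5] = sum a_i*b_j, i+j=5
  -9*-1=9
  -8*-2=16
  -7*4=-28
  -8*8=-64
Sum=-67


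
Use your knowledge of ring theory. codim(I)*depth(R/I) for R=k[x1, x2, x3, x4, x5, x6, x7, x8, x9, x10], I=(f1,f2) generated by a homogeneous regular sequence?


codim=2, depth=dim(R/I)=10-2=8
Product=2*8=16


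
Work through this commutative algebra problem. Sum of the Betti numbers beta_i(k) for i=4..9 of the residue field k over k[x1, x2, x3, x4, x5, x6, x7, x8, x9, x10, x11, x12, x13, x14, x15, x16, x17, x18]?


Koszul resolution: beta_i(k)=C(n,i), n=18
C(18,4)=3060, C(18,5)=8568, C(18,6)=18564, C(18,7)=31824, C(18,8)=43758, C(18,9)=48620
Sum=154394


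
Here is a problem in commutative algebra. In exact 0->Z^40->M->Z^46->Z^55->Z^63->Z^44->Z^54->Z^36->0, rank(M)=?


Alt sum=0:
(-1)^0*40 + (-1)^1*? + (-1)^2*46 + (-1)^3*55 + (-1)^4*63 + (-1)^5*44 + (-1)^6*54 + (-1)^7*36=0
rank(M)=68


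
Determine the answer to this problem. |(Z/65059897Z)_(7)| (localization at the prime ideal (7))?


7-primary part: 65059897=7^7*79
Size=7^7=823543


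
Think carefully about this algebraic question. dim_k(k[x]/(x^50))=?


Basis: 1,x,...,x^49
dim=50


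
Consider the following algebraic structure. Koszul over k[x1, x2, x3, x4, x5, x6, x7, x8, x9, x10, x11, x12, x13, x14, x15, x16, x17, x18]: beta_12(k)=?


C(n,i)=C(18,12)=18564


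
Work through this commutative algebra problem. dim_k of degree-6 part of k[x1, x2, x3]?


C(d+n-1,n-1)=C(8,2)=28


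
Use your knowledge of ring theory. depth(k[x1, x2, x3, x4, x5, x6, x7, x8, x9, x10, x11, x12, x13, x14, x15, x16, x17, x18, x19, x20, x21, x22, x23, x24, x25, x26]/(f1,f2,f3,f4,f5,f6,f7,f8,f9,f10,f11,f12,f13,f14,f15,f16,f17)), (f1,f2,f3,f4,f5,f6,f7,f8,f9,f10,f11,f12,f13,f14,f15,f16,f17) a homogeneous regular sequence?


depth(R)=26
depth(R/I)=26-17=9


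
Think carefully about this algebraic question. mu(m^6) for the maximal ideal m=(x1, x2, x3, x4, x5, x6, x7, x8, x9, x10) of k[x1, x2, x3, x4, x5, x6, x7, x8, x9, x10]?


Graded Nakayama: mu(m^d) = dim_k (m^d/m^(d+1)) = #degree-6 monomials in 10 vars
C(n+d-1,d)=C(15,6)=5005


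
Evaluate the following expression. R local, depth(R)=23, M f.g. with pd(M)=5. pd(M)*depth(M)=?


pd+depth=23
depth=23-5=18
pd*depth=5*18=90


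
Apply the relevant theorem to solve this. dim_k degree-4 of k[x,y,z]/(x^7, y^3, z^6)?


Need i<7, j<3, k<6 with i+j+k=4.
For each i, j ranges over max(0,4-i-5)..min(2,4-i):
  i=0: j in [0,2] -> 3
  i=1: j in [0,2] -> 3
  i=2: j in [0,2] -> 3
  i=3: j in [0,1] -> 2
  i=4: j in [0,0] -> 1
H(4) = 3+3+3+2+1 = 12


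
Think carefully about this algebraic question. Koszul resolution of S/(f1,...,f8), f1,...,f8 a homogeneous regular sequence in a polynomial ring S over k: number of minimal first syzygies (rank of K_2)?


Regular sequence => Koszul complex is the minimal free resolution.
Syz_1 minimally generated by Koszul relations f_i*e_j - f_j*e_i (i<j): mu(Syz_1) = beta_2 = C(m,2) = m(m-1)/2
m=8
8*7/2 = 28


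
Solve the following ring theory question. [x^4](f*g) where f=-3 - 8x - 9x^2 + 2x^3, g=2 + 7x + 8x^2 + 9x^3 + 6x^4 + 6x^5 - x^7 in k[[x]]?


[x^4] = sum a_i*b_j, i+j=4
  -3*6=-18
  -8*9=-72
  -9*8=-72
  2*7=14
Sum=-148


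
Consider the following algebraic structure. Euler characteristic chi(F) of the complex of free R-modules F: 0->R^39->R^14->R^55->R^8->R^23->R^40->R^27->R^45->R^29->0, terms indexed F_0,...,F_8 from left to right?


chi = sum (-1)^i * rank:
(-1)^0*39=39
(-1)^1*14=-14
(-1)^2*55=55
(-1)^3*8=-8
(-1)^4*23=23
(-1)^5*40=-40
(-1)^6*27=27
(-1)^7*45=-45
(-1)^8*29=29
chi=66


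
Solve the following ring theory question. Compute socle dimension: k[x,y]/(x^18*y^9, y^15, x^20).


Socle = ann(m) = span of standard monomials u with x*u, y*u in I (staircase corners).
Minimal generators: x^20, x^18*y^9, y^15
Corners: x^17y^14, x^19y^8
Socle dim=2


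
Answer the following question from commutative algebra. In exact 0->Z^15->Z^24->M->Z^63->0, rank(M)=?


Alt sum=0:
(-1)^0*15 + (-1)^1*24 + (-1)^2*? + (-1)^3*63=0
rank(M)=72


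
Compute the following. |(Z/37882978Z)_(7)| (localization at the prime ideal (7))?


7-primary part: 37882978=7^7*46
Size=7^7=823543


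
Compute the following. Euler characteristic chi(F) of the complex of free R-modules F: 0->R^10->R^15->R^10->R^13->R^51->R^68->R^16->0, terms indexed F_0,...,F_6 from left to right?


chi = sum (-1)^i * rank:
(-1)^0*10=10
(-1)^1*15=-15
(-1)^2*10=10
(-1)^3*13=-13
(-1)^4*51=51
(-1)^5*68=-68
(-1)^6*16=16
chi=-9


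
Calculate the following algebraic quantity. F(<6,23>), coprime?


gcd(6,23)=1 => F=ab-a-b=6*23-6-23=138-29=109


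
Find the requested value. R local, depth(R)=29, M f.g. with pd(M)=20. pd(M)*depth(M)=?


pd+depth=29
depth=29-20=9
pd*depth=20*9=180


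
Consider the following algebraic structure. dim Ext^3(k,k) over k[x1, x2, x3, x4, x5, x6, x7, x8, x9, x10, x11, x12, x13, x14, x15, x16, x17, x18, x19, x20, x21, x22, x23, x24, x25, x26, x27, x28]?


C(n,i)=C(28,3)=3276


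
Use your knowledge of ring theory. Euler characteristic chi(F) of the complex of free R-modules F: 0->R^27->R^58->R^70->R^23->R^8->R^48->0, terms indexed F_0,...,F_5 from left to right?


chi = sum (-1)^i * rank:
(-1)^0*27=27
(-1)^1*58=-58
(-1)^2*70=70
(-1)^3*23=-23
(-1)^4*8=8
(-1)^5*48=-48
chi=-24


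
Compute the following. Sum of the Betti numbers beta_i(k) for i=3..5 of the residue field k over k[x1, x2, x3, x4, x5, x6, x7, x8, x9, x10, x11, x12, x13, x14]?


Koszul resolution: beta_i(k)=C(n,i), n=14
C(14,3)=364, C(14,4)=1001, C(14,5)=2002
Sum=3367


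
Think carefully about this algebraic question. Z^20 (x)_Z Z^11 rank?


rank(M(x)N) = rank(M)*rank(N)
20*11 = 220


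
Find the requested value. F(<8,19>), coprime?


gcd(8,19)=1 => F=ab-a-b=8*19-8-19=152-27=125


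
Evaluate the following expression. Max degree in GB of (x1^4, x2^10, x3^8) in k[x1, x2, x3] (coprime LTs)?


Pure powers, coprime LTs => already GB.
Degrees: 4, 10, 8
Max=10


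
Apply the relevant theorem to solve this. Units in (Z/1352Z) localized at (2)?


Local ring = Z/8Z.
phi(8) = 2^2*(2-1) = 4


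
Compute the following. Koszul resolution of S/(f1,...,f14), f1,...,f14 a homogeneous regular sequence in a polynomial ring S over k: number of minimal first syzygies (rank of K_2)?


Regular sequence => Koszul complex is the minimal free resolution.
Syz_1 minimally generated by Koszul relations f_i*e_j - f_j*e_i (i<j): mu(Syz_1) = beta_2 = C(m,2) = m(m-1)/2
m=14
14*13/2 = 91


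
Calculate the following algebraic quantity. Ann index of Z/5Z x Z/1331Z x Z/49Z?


Exponent = lcm of the cyclic orders; pairwise coprime => product.
5^1*11^3*7^2=5*1331*49=326095


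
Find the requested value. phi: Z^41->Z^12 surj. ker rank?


rank(ker) = 41-12 = 29


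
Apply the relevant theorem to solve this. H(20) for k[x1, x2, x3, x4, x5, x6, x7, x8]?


C(d+n-1,n-1)=C(27,7)=888030


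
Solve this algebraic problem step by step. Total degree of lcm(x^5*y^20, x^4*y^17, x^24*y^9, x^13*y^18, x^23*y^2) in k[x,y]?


lcm = componentwise max:
x: max(5,4,24,13,23)=24
y: max(20,17,9,18,2)=20
Total=24+20=44


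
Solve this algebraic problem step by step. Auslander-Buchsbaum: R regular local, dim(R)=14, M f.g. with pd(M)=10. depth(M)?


pd+depth=depth(R)=14
depth=14-10=4


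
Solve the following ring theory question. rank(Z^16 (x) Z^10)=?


rank(M(x)N) = rank(M)*rank(N)
16*10 = 160


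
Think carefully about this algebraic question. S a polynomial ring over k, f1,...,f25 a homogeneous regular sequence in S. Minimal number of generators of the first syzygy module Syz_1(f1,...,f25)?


Regular sequence => Koszul complex is the minimal free resolution.
Syz_1 minimally generated by Koszul relations f_i*e_j - f_j*e_i (i<j): mu(Syz_1) = beta_2 = C(m,2) = m(m-1)/2
m=25
25*24/2 = 300


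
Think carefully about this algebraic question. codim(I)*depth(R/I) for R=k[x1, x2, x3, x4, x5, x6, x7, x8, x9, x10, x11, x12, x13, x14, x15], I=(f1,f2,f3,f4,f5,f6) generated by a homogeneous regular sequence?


codim=6, depth=dim(R/I)=15-6=9
Product=6*9=54


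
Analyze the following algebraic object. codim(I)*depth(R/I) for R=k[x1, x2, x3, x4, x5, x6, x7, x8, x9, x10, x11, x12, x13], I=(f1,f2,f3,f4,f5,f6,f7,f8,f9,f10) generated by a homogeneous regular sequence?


codim=10, depth=dim(R/I)=13-10=3
Product=10*3=30


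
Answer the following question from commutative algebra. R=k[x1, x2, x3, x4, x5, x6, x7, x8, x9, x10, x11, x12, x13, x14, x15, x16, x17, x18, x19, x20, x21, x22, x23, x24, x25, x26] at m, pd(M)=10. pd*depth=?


pd+depth=26
depth=26-10=16
pd*depth=10*16=160


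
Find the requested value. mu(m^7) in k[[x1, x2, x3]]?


C(n+d-1,d)=C(9,7)=36


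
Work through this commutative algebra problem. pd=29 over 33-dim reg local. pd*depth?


pd+depth=33
depth=33-29=4
pd*depth=29*4=116


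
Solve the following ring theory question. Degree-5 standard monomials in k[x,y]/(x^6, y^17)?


k[x,y], I = (x^6, y^17), d = 5
Need i < 6 and d-i < 17.
Range: 0 <= i <= 5.
H(5) = 6


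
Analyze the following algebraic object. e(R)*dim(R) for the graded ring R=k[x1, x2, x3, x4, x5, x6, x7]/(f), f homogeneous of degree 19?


e(R)=deg(f)=19, dim(R)=7-1=6
e*dim=19*6=114


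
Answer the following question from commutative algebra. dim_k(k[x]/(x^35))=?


Basis: 1,x,...,x^34
dim=35


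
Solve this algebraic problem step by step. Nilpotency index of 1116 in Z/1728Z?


1116^k mod 1728:
k=1: 1116
k=2: 1296
k=3: 0
First zero at k = 3


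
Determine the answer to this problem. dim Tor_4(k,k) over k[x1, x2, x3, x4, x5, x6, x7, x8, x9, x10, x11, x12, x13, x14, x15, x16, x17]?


Koszul: C(n,i)=C(17,4)=2380


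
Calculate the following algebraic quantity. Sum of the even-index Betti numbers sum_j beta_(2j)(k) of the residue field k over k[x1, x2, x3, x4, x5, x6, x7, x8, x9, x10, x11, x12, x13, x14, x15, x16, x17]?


Koszul resolution: beta_i(k)=C(n,i), n=17
sum_even C(17,i) = 2^(n-1) = 2^16 = 65536


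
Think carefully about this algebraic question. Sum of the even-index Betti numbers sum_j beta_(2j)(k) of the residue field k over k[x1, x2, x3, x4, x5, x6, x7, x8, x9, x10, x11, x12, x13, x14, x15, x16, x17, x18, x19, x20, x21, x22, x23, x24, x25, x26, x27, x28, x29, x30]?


Koszul resolution: beta_i(k)=C(n,i), n=30
sum_even C(30,i) = 2^(n-1) = 2^29 = 536870912


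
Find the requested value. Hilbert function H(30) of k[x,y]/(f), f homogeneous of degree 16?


H(t)=d for t>=d-1.
d=16, t=30
H(30)=16


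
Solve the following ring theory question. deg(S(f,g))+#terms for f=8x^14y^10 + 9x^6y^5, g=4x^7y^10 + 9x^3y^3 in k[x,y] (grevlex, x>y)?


LT(f)=8x^14y^10, LT(g)=4x^7y^10
lcm(LM)=x^14y^10
S(f,g) (scaled by 32 to clear denominators) = 4*f - 8x^7*g = -72x^10y^3 + 36x^6y^5
2 terms, deg 13.
13+2=15


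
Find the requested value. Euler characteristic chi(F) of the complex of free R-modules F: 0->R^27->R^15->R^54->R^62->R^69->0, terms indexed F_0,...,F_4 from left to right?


chi = sum (-1)^i * rank:
(-1)^0*27=27
(-1)^1*15=-15
(-1)^2*54=54
(-1)^3*62=-62
(-1)^4*69=69
chi=73


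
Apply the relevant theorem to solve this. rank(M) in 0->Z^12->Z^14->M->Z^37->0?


Alt sum=0:
(-1)^0*12 + (-1)^1*14 + (-1)^2*? + (-1)^3*37=0
rank(M)=39


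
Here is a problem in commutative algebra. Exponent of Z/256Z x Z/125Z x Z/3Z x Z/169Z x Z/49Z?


Exponent = lcm of the cyclic orders; pairwise coprime => product.
2^8*5^3*3^1*13^2*7^2=256*125*3*169*49=794976000


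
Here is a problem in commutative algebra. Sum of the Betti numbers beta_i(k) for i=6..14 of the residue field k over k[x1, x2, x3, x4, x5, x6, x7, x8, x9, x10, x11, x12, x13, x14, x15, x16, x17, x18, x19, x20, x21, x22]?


Koszul resolution: beta_i(k)=C(n,i), n=22
C(22,6)=74613, C(22,7)=170544, C(22,8)=319770, C(22,9)=497420, C(22,10)=646646, C(22,11)=705432, C(22,12)=646646, C(22,13)=497420, C(22,14)=319770
Sum=3878261


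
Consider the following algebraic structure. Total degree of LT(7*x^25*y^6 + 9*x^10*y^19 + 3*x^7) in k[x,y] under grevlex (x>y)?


LT: 7*x^25*y^6
deg_x=25, deg_y=6
Total=25+6=31


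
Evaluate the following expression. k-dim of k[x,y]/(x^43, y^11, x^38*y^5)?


k[x,y]/I, I = (x^43, y^11, x^38*y^5)
Rect: 43x11=473. Corner: (43-38)x(11-5)=30.
dim = 473-30 = 443


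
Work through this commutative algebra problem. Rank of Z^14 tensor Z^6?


rank(M(x)N) = rank(M)*rank(N)
14*6 = 84


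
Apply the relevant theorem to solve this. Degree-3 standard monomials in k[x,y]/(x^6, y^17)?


k[x,y], I = (x^6, y^17), d = 3
Need i < 6 and d-i < 17.
Range: 0 <= i <= 3.
H(3) = 4


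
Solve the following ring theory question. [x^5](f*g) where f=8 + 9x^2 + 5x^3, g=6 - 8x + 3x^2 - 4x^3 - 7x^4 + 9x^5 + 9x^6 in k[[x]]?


[x^5] = sum a_i*b_j, i+j=5
  8*9=72
  9*-4=-36
  5*3=15
Sum=51


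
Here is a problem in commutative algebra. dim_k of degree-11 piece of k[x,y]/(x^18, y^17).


k[x,y], I = (x^18, y^17), d = 11
Need i < 18 and d-i < 17.
Range: 0 <= i <= 11.
H(11) = 12


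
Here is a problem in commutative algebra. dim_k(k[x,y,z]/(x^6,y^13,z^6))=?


Basis: x^iy^jz^k, i<6,j<13,k<6
6*13*6=468


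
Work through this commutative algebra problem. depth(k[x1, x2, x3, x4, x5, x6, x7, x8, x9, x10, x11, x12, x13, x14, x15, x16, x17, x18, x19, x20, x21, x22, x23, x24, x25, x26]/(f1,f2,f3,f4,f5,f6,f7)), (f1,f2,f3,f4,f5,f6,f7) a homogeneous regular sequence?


depth(R)=26
depth(R/I)=26-7=19


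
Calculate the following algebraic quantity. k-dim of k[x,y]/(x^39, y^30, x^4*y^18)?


k[x,y]/I, I = (x^39, y^30, x^4*y^18)
Rect: 39x30=1170. Corner: (39-4)x(30-18)=420.
dim = 1170-420 = 750


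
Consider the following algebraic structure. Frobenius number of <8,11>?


gcd(8,11)=1 => F=ab-a-b=8*11-8-11=88-19=69


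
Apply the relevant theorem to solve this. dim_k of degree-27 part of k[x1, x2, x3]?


C(d+n-1,n-1)=C(29,2)=406


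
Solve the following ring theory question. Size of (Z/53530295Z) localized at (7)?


7-primary part: 53530295=7^7*65
Size=7^7=823543


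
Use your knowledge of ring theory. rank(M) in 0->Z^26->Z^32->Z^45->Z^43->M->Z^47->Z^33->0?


Alt sum=0:
(-1)^0*26 + (-1)^1*32 + (-1)^2*45 + (-1)^3*43 + (-1)^4*? + (-1)^5*47 + (-1)^6*33=0
rank(M)=18


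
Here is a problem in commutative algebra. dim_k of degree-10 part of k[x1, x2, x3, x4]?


C(d+n-1,n-1)=C(13,3)=286


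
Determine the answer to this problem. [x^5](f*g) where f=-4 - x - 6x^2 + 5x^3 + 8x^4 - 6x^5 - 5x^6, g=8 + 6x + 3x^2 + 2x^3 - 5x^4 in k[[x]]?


[x^5] = sum a_i*b_j, i+j=5
  -1*-5=5
  -6*2=-12
  5*3=15
  8*6=48
  -6*8=-48
Sum=8


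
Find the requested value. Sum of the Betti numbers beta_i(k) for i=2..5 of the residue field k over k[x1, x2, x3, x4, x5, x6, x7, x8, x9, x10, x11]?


Koszul resolution: beta_i(k)=C(n,i), n=11
C(11,2)=55, C(11,3)=165, C(11,4)=330, C(11,5)=462
Sum=1012


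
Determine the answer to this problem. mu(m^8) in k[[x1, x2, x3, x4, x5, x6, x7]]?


C(n+d-1,d)=C(14,8)=3003


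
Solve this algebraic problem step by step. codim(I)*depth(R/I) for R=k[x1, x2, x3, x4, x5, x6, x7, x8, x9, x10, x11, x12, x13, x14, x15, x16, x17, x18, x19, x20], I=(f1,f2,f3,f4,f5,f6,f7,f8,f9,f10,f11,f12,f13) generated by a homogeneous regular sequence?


codim=13, depth=dim(R/I)=20-13=7
Product=13*7=91


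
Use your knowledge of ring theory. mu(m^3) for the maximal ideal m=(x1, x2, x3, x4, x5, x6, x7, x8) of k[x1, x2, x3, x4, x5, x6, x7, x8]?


Graded Nakayama: mu(m^d) = dim_k (m^d/m^(d+1)) = #degree-3 monomials in 8 vars
C(n+d-1,d)=C(10,3)=120


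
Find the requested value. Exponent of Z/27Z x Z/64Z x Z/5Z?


Exponent = lcm of the cyclic orders; pairwise coprime => product.
3^3*2^6*5^1=27*64*5=8640


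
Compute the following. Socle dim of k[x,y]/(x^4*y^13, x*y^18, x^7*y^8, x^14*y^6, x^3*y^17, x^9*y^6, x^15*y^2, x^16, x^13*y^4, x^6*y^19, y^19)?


Socle = ann(m) = span of standard monomials u with x*u, y*u in I (staircase corners).
Redundant generators: x^6*y^19, x^14*y^6
Minimal generators: x^16, x^15*y^2, x^13*y^4, x^9*y^6, x^7*y^8, x^4*y^13, x^3*y^17, x*y^18, y^19
Corners: y^18, x^2y^17, x^3y^16, x^6y^12, x^8y^7, x^12y^5, x^14y^3, x^15y
Socle dim=8


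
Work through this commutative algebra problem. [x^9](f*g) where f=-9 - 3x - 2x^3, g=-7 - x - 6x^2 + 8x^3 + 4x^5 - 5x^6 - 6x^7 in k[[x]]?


[x^9] = sum a_i*b_j, i+j=9
  -2*-5=10
Sum=10


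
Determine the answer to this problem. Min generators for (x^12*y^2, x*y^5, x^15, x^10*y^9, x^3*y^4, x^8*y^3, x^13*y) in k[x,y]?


Remove redundant (divisible by others).
x^10*y^9 redundant.
Min: x^15, x^13*y, x^12*y^2, x^8*y^3, x^3*y^4, x*y^5
Count=6


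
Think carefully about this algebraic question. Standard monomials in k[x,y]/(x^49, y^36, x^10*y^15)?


k[x,y]/I, I = (x^49, y^36, x^10*y^15)
Rect: 49x36=1764. Corner: (49-10)x(36-15)=819.
dim = 1764-819 = 945


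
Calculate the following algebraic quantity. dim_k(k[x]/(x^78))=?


Basis: 1,x,...,x^77
dim=78


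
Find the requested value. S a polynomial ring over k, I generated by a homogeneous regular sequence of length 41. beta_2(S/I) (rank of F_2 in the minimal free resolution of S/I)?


Regular sequence => Koszul complex is the minimal free resolution.
Syz_1 minimally generated by Koszul relations f_i*e_j - f_j*e_i (i<j): mu(Syz_1) = beta_2 = C(m,2) = m(m-1)/2
m=41
41*40/2 = 820


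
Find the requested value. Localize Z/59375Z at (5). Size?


5-primary part: 59375=5^5*19
Size=5^5=3125


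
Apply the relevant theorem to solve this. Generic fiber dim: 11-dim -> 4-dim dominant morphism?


dim(fiber)=dim(X)-dim(Y)=11-4=7


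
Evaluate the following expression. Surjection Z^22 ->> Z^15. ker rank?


rank(ker) = 22-15 = 7


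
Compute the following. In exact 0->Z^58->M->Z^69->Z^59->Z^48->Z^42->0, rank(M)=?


Alt sum=0:
(-1)^0*58 + (-1)^1*? + (-1)^2*69 + (-1)^3*59 + (-1)^4*48 + (-1)^5*42=0
rank(M)=74


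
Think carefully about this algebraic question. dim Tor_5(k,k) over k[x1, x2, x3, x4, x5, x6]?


Koszul: C(n,i)=C(6,5)=6


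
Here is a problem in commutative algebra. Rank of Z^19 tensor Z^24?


rank(M(x)N) = rank(M)*rank(N)
19*24 = 456


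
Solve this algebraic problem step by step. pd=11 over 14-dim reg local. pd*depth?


pd+depth=14
depth=14-11=3
pd*depth=11*3=33


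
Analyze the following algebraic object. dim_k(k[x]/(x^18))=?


Basis: 1,x,...,x^17
dim=18


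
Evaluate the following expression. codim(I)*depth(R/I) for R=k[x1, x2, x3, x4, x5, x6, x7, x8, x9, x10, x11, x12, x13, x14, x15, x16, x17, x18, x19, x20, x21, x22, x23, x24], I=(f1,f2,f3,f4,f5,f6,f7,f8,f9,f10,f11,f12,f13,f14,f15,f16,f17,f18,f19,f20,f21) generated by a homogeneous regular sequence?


codim=21, depth=dim(R/I)=24-21=3
Product=21*3=63


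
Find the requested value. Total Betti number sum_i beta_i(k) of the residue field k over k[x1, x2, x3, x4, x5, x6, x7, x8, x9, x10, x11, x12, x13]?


Koszul resolution: beta_i(k)=C(n,i), n=13
sum_i C(13,i) = 2^13 = 8192


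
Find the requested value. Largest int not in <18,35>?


gcd(18,35)=1 => F=ab-a-b=18*35-18-35=630-53=577


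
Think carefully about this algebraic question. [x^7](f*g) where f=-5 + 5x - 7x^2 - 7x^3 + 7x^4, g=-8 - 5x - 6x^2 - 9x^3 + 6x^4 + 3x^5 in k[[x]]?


[x^7] = sum a_i*b_j, i+j=7
  -7*3=-21
  -7*6=-42
  7*-9=-63
Sum=-126


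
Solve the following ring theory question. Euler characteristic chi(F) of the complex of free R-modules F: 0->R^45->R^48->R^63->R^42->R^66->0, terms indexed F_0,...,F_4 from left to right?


chi = sum (-1)^i * rank:
(-1)^0*45=45
(-1)^1*48=-48
(-1)^2*63=63
(-1)^3*42=-42
(-1)^4*66=66
chi=84


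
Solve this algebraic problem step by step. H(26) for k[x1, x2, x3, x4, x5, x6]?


C(d+n-1,n-1)=C(31,5)=169911


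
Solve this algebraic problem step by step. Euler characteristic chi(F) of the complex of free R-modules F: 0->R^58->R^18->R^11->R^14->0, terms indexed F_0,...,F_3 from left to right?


chi = sum (-1)^i * rank:
(-1)^0*58=58
(-1)^1*18=-18
(-1)^2*11=11
(-1)^3*14=-14
chi=37


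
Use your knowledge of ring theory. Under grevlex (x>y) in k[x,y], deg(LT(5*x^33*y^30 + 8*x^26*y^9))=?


LT: 5*x^33*y^30
deg_x=33, deg_y=30
Total=33+30=63


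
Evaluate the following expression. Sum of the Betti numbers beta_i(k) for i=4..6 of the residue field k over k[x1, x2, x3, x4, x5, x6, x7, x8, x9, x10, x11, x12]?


Koszul resolution: beta_i(k)=C(n,i), n=12
C(12,4)=495, C(12,5)=792, C(12,6)=924
Sum=2211


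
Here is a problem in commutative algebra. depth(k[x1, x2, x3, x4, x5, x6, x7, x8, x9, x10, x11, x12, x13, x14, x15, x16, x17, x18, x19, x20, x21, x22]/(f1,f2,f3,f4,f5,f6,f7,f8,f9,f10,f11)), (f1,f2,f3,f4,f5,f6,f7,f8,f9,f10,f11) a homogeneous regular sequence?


depth(R)=22
depth(R/I)=22-11=11


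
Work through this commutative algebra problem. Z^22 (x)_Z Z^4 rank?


rank(M(x)N) = rank(M)*rank(N)
22*4 = 88


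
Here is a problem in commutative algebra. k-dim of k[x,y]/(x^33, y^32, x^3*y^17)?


k[x,y]/I, I = (x^33, y^32, x^3*y^17)
Rect: 33x32=1056. Corner: (33-3)x(32-17)=450.
dim = 1056-450 = 606


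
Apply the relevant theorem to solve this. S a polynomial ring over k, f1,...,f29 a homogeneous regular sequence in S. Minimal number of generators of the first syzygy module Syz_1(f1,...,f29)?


Regular sequence => Koszul complex is the minimal free resolution.
Syz_1 minimally generated by Koszul relations f_i*e_j - f_j*e_i (i<j): mu(Syz_1) = beta_2 = C(m,2) = m(m-1)/2
m=29
29*28/2 = 406


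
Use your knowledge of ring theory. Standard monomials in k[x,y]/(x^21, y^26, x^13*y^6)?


k[x,y]/I, I = (x^21, y^26, x^13*y^6)
Rect: 21x26=546. Corner: (21-13)x(26-6)=160.
dim = 546-160 = 386


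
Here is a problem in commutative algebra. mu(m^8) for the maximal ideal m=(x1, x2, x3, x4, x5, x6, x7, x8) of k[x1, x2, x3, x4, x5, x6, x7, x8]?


Graded Nakayama: mu(m^d) = dim_k (m^d/m^(d+1)) = #degree-8 monomials in 8 vars
C(n+d-1,d)=C(15,8)=6435


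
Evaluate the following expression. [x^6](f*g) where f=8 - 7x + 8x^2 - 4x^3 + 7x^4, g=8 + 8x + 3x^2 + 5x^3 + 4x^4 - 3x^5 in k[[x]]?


[x^6] = sum a_i*b_j, i+j=6
  -7*-3=21
  8*4=32
  -4*5=-20
  7*3=21
Sum=54


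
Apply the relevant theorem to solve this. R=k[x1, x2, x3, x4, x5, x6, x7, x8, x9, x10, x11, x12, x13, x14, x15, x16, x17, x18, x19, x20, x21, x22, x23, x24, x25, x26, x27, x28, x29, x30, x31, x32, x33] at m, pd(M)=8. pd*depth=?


pd+depth=33
depth=33-8=25
pd*depth=8*25=200


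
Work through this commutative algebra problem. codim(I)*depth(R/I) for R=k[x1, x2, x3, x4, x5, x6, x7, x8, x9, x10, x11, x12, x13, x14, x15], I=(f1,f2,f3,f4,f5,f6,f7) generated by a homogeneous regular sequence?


codim=7, depth=dim(R/I)=15-7=8
Product=7*8=56


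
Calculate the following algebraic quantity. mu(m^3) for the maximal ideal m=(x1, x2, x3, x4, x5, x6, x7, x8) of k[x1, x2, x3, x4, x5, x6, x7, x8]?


Graded Nakayama: mu(m^d) = dim_k (m^d/m^(d+1)) = #degree-3 monomials in 8 vars
C(n+d-1,d)=C(10,3)=120


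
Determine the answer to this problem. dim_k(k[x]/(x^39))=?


Basis: 1,x,...,x^38
dim=39


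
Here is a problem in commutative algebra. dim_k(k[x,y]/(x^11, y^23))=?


Basis: x^i*y^j, i<11, j<23
11*23=253


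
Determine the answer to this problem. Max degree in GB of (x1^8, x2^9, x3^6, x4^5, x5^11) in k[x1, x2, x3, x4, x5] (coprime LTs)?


Pure powers, coprime LTs => already GB.
Degrees: 8, 9, 6, 5, 11
Max=11


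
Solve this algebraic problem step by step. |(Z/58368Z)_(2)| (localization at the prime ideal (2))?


2-primary part: 58368=2^10*57
Size=2^10=1024


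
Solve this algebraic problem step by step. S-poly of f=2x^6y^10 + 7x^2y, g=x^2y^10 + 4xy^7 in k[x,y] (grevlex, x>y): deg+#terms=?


LT(f)=2x^6y^10, LT(g)=x^2y^10
lcm(LM)=x^6y^10
S(f,g) (scaled by 2 to clear denominators) = 1*f - 2x^4*g = -8x^5y^7 + 7x^2y
2 terms, deg 12.
12+2=14


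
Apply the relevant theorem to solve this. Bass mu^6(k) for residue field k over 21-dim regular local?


C(n,i)=C(21,6)=54264


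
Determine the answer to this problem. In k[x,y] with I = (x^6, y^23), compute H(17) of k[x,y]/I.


k[x,y], I = (x^6, y^23), d = 17
Need i < 6 and d-i < 23.
Range: 0 <= i <= 5.
H(17) = 6


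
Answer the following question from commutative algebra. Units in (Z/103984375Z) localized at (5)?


Local ring = Z/78125Z.
phi(78125) = 5^6*(5-1) = 62500


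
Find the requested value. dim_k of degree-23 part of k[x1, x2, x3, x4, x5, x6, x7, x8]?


C(d+n-1,n-1)=C(30,7)=2035800


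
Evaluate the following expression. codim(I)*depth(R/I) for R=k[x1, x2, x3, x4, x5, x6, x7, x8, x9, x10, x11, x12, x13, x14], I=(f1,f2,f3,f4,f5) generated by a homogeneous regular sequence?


codim=5, depth=dim(R/I)=14-5=9
Product=5*9=45


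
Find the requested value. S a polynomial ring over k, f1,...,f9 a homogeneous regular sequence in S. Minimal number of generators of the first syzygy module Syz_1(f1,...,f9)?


Regular sequence => Koszul complex is the minimal free resolution.
Syz_1 minimally generated by Koszul relations f_i*e_j - f_j*e_i (i<j): mu(Syz_1) = beta_2 = C(m,2) = m(m-1)/2
m=9
9*8/2 = 36


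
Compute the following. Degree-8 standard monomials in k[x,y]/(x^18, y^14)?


k[x,y], I = (x^18, y^14), d = 8
Need i < 18 and d-i < 14.
Range: 0 <= i <= 8.
H(8) = 9


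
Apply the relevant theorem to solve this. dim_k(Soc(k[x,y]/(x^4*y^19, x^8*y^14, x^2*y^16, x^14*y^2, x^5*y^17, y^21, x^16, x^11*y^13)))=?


Socle = ann(m) = span of standard monomials u with x*u, y*u in I (staircase corners).
Redundant generators: x^5*y^17, x^4*y^19
Minimal generators: x^16, x^14*y^2, x^11*y^13, x^8*y^14, x^2*y^16, y^21
Corners: xy^20, x^7y^15, x^10y^13, x^13y^12, x^15y
Socle dim=5


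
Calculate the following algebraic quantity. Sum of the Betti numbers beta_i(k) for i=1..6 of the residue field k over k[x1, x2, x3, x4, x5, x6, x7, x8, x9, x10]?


Koszul resolution: beta_i(k)=C(n,i), n=10
C(10,1)=10, C(10,2)=45, C(10,3)=120, C(10,4)=210, C(10,5)=252, C(10,6)=210
Sum=847


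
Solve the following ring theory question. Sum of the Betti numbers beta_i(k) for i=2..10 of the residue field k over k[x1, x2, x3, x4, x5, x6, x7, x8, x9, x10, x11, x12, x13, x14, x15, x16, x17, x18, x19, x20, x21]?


Koszul resolution: beta_i(k)=C(n,i), n=21
C(21,2)=210, C(21,3)=1330, C(21,4)=5985, C(21,5)=20349, C(21,6)=54264, C(21,7)=116280, C(21,8)=203490, C(21,9)=293930, C(21,10)=352716
Sum=1048554


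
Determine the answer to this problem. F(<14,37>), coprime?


gcd(14,37)=1 => F=ab-a-b=14*37-14-37=518-51=467


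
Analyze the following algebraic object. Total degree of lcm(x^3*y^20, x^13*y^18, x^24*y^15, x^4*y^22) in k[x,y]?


lcm = componentwise max:
x: max(3,13,24,4)=24
y: max(20,18,15,22)=22
Total=24+22=46


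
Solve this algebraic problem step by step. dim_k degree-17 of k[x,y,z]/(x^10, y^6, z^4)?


Need i<10, j<6, k<4 with i+j+k=17.
For each i, j ranges over max(0,17-i-3)..min(5,17-i):
  i=0: j in [14,5] -> 0
  i=1: j in [13,5] -> 0
  i=2: j in [12,5] -> 0
  i=3: j in [11,5] -> 0
  i=4: j in [10,5] -> 0
  i=5: j in [9,5] -> 0
  i=6: j in [8,5] -> 0
  i=7: j in [7,5] -> 0
  i=8: j in [6,5] -> 0
  i=9: j in [5,5] -> 1
H(17) = 0+0+0+0+0+0+0+0+0+1 = 1


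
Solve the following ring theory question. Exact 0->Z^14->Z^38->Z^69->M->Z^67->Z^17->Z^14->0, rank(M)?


Alt sum=0:
(-1)^0*14 + (-1)^1*38 + (-1)^2*69 + (-1)^3*? + (-1)^4*67 + (-1)^5*17 + (-1)^6*14=0
rank(M)=109


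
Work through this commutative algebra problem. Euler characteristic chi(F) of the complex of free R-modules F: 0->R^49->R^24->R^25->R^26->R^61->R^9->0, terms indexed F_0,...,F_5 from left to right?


chi = sum (-1)^i * rank:
(-1)^0*49=49
(-1)^1*24=-24
(-1)^2*25=25
(-1)^3*26=-26
(-1)^4*61=61
(-1)^5*9=-9
chi=76


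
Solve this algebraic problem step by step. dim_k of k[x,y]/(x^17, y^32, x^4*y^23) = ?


k[x,y]/I, I = (x^17, y^32, x^4*y^23)
Rect: 17x32=544. Corner: (17-4)x(32-23)=117.
dim = 544-117 = 427


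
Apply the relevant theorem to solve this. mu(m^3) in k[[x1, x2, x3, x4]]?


C(n+d-1,d)=C(6,3)=20


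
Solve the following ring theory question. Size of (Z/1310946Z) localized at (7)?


7-primary part: 1310946=7^5*78
Size=7^5=16807


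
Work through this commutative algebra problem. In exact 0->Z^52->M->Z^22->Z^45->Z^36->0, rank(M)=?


Alt sum=0:
(-1)^0*52 + (-1)^1*? + (-1)^2*22 + (-1)^3*45 + (-1)^4*36=0
rank(M)=65


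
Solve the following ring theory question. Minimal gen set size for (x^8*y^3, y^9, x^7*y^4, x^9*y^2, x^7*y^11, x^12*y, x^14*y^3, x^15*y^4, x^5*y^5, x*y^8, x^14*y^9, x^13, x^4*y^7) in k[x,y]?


Remove redundant (divisible by others).
x^7*y^11 redundant.
x^14*y^3 redundant.
x^15*y^4 redundant.
x^14*y^9 redundant.
Min: x^13, x^12*y, x^9*y^2, x^8*y^3, x^7*y^4, x^5*y^5, x^4*y^7, x*y^8, y^9
Count=9


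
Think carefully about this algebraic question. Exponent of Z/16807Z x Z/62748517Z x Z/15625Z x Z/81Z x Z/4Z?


Exponent = lcm of the cyclic orders; pairwise coprime => product.
7^5*13^7*5^6*3^4*2^2=16807*62748517*15625*81*4=5338985021421187500


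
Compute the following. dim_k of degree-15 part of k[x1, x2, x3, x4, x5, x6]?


C(d+n-1,n-1)=C(20,5)=15504


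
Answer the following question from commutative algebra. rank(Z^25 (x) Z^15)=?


rank(M(x)N) = rank(M)*rank(N)
25*15 = 375


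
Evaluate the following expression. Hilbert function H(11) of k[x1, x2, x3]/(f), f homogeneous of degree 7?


C(13,2)-C(6,2)=78-15=63


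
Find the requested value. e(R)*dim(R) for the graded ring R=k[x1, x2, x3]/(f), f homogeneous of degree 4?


e(R)=deg(f)=4, dim(R)=3-1=2
e*dim=4*2=8


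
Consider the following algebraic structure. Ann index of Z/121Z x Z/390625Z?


Exponent = lcm of the cyclic orders; pairwise coprime => product.
11^2*5^8=121*390625=47265625


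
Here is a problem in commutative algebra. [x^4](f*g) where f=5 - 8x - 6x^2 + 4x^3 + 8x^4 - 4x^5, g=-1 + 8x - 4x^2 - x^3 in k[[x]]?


[x^4] = sum a_i*b_j, i+j=4
  -8*-1=8
  -6*-4=24
  4*8=32
  8*-1=-8
Sum=56


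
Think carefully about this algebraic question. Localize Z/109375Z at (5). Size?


5-primary part: 109375=5^6*7
Size=5^6=15625


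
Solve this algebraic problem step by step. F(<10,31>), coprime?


gcd(10,31)=1 => F=ab-a-b=10*31-10-31=310-41=269


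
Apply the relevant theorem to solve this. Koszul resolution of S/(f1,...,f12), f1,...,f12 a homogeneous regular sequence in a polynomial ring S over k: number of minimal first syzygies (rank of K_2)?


Regular sequence => Koszul complex is the minimal free resolution.
Syz_1 minimally generated by Koszul relations f_i*e_j - f_j*e_i (i<j): mu(Syz_1) = beta_2 = C(m,2) = m(m-1)/2
m=12
12*11/2 = 66


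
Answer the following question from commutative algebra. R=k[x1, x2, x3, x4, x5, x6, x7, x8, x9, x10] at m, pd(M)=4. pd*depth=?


pd+depth=10
depth=10-4=6
pd*depth=4*6=24


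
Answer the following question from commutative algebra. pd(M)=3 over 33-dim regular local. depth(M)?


pd+depth=depth(R)=33
depth=33-3=30


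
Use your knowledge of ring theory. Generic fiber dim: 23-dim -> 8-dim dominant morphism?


dim(fiber)=dim(X)-dim(Y)=23-8=15


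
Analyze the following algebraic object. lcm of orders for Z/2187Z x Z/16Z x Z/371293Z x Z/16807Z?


Exponent = lcm of the cyclic orders; pairwise coprime => product.
3^7*2^4*13^5*7^5=2187*16*371293*16807=218361328213392


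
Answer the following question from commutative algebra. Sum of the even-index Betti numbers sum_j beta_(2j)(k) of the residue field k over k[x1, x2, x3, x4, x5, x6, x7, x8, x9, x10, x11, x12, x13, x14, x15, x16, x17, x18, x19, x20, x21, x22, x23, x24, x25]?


Koszul resolution: beta_i(k)=C(n,i), n=25
sum_even C(25,i) = 2^(n-1) = 2^24 = 16777216


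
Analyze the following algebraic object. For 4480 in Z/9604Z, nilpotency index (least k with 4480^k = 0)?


4480^k mod 9604:
k=1: 4480
k=2: 7644
k=3: 6860
k=4: 0
First zero at k = 4


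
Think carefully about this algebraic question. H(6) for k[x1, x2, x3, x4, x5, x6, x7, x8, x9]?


C(d+n-1,n-1)=C(14,8)=3003


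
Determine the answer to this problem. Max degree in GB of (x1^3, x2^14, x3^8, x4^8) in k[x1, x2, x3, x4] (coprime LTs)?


Pure powers, coprime LTs => already GB.
Degrees: 3, 14, 8, 8
Max=14


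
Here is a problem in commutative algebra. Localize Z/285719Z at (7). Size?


7-primary part: 285719=7^5*17
Size=7^5=16807


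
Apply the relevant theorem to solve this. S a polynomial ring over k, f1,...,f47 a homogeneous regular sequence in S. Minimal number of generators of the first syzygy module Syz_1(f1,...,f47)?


Regular sequence => Koszul complex is the minimal free resolution.
Syz_1 minimally generated by Koszul relations f_i*e_j - f_j*e_i (i<j): mu(Syz_1) = beta_2 = C(m,2) = m(m-1)/2
m=47
47*46/2 = 1081


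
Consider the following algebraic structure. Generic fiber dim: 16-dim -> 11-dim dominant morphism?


dim(fiber)=dim(X)-dim(Y)=16-11=5


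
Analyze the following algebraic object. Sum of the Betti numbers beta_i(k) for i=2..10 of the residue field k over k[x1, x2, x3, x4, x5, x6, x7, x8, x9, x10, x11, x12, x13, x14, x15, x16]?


Koszul resolution: beta_i(k)=C(n,i), n=16
C(16,2)=120, C(16,3)=560, C(16,4)=1820, C(16,5)=4368, C(16,6)=8008, C(16,7)=11440, C(16,8)=12870, C(16,9)=11440, C(16,10)=8008
Sum=58634


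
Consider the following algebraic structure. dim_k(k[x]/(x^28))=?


Basis: 1,x,...,x^27
dim=28


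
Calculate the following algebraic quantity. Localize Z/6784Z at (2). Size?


2-primary part: 6784=2^7*53
Size=2^7=128


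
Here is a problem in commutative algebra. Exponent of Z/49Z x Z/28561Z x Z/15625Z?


Exponent = lcm of the cyclic orders; pairwise coprime => product.
7^2*13^4*5^6=49*28561*15625=21867015625


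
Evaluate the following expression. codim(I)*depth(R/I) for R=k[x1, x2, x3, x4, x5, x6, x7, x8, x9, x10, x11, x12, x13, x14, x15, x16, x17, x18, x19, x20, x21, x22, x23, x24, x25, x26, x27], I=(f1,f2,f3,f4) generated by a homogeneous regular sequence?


codim=4, depth=dim(R/I)=27-4=23
Product=4*23=92


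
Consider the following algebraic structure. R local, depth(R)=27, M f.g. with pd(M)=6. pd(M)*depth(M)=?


pd+depth=27
depth=27-6=21
pd*depth=6*21=126


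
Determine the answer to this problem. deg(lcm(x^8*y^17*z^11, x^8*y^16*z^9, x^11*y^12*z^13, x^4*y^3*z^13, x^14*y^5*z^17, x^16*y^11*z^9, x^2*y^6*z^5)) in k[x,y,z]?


lcm = componentwise max:
x: max(8,8,11,4,14,16,2)=16
y: max(17,16,12,3,5,11,6)=17
z: max(11,9,13,13,17,9,5)=17
Total=16+17+17=50


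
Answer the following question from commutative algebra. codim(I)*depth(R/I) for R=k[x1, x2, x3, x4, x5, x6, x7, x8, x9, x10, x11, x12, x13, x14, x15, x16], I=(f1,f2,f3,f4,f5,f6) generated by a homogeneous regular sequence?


codim=6, depth=dim(R/I)=16-6=10
Product=6*10=60


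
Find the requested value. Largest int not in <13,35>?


gcd(13,35)=1 => F=ab-a-b=13*35-13-35=455-48=407


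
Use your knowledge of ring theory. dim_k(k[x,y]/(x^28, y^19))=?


Basis: x^i*y^j, i<28, j<19
28*19=532


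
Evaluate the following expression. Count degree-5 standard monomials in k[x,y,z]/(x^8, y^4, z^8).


Need i<8, j<4, k<8 with i+j+k=5.
For each i, j ranges over max(0,5-i-7)..min(3,5-i):
  i=0: j in [0,3] -> 4
  i=1: j in [0,3] -> 4
  i=2: j in [0,3] -> 4
  i=3: j in [0,2] -> 3
  i=4: j in [0,1] -> 2
  i=5: j in [0,0] -> 1
H(5) = 4+4+4+3+2+1 = 18


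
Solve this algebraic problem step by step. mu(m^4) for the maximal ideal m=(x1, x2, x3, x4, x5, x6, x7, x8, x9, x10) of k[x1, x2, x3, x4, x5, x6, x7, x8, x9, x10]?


Graded Nakayama: mu(m^d) = dim_k (m^d/m^(d+1)) = #degree-4 monomials in 10 vars
C(n+d-1,d)=C(13,4)=715


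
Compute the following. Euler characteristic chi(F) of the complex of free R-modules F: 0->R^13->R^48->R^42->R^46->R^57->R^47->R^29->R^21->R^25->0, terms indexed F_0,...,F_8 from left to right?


chi = sum (-1)^i * rank:
(-1)^0*13=13
(-1)^1*48=-48
(-1)^2*42=42
(-1)^3*46=-46
(-1)^4*57=57
(-1)^5*47=-47
(-1)^6*29=29
(-1)^7*21=-21
(-1)^8*25=25
chi=4


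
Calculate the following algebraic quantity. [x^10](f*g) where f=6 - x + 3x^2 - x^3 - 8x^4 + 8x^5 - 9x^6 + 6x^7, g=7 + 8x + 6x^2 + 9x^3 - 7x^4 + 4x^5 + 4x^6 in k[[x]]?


[x^10] = sum a_i*b_j, i+j=10
  -8*4=-32
  8*4=32
  -9*-7=63
  6*9=54
Sum=117


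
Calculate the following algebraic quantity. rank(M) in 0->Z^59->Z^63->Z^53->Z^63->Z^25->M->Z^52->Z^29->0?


Alt sum=0:
(-1)^0*59 + (-1)^1*63 + (-1)^2*53 + (-1)^3*63 + (-1)^4*25 + (-1)^5*? + (-1)^6*52 + (-1)^7*29=0
rank(M)=34


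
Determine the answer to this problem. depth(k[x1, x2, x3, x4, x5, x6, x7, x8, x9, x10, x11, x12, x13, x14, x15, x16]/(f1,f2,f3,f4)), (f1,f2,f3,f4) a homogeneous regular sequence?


depth(R)=16
depth(R/I)=16-4=12


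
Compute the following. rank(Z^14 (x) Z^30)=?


rank(M(x)N) = rank(M)*rank(N)
14*30 = 420
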